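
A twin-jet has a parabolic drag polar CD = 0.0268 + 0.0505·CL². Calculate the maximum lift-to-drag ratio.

(L/D)max = 13.6

For CD = CD0 + K·CL², (L/D)max occurs at CL* = √(CD0/K) and equals 1/(2√(K·CD0)).
(L/D)max = 1/(2√(0.0505 × 0.0268)) = 1/(2 × 0.03679) = 13.6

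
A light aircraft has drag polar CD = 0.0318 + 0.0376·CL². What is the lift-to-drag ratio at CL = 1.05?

L/D = 14.3

CD = 0.0318 + 0.0376 × 1.05² = 0.07325
L/D = CL/CD = 1.05 / 0.07325 = 14.3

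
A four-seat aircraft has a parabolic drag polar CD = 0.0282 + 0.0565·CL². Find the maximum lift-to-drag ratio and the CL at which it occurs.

For CD = CD0 + K·CL², (L/D)max occurs at CL* = √(CD0/K) and equals 1/(2√(K·CD0)).
(L/D)max = 1/(2√(0.0565 × 0.0282)) = 1/(2 × 0.03992) = 12.5
CL* = √(0.0282/0.0565) = 0.706

(L/D)max = 12.5, at CL = 0.706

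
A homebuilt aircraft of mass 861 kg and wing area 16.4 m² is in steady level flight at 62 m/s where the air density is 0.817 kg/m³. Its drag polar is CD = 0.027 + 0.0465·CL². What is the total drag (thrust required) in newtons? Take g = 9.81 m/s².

D = 824 N

Level flight ⇒ L = W = m·g = 861 × 9.81 = 8446.4 N.
Dynamic pressure q = 0.5 × 0.817 × 62² = 1570 Pa.
Required CL = L/(qS) = 8446.4/(1570·16.4) = 0.328.
CD = 0.027 + 0.0465 × 0.328² = 0.032.
D = q·S·CD = 1570 × 16.4 × 0.032 = 824.1 N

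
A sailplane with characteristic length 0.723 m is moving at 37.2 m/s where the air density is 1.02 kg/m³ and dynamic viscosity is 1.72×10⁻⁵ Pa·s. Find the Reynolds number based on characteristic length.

Re = ρ·v·c/μ = 1.02 × 37.2 × 0.723 / (1.72×10⁻⁵) = 1.59×10^6

Re = 1.59×10^6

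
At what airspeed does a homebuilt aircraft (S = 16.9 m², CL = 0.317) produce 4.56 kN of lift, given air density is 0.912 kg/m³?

L = ½ρv²S·CL ⇒ v = √(2L/(ρ·S·CL))
v = √(2 × 4560 / (0.912 × 16.9 × 0.317)) = √1867 = 43.2 m/s

v = 43.2 m/s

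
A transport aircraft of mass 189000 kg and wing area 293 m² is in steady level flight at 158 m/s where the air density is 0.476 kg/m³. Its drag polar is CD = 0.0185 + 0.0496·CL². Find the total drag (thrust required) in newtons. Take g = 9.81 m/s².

D = 1.3×10^5 N

In steady level flight, lift balances weight: W = mg = 189000 × 9.81 = 1.8541×10^6 N.
Dynamic pressure q = 0.5 × 0.476 × 158² = 5941 Pa.
CL = 2W/(ρv²S) = 2×1.8541×10^6/(0.476×158²×293) = 1.065.
CD = 0.0185 + 0.0496 × 1.065² = 0.07476.
D = q·S·CD = 5941 × 293 × 0.07476 = 1.302×10^5 N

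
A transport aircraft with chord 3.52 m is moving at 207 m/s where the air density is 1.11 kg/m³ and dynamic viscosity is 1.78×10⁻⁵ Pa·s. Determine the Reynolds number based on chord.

Re = ρ·v·c/μ = 1.11 × 207 × 3.52 / (1.78×10⁻⁵) = 4.54×10^7

Re = 4.54×10^7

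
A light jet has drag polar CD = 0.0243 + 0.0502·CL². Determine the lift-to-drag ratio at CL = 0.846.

L/D = 14

CD = 0.0243 + 0.0502 × 0.846² = 0.06023
L/D = CL/CD = 0.846 / 0.06023 = 14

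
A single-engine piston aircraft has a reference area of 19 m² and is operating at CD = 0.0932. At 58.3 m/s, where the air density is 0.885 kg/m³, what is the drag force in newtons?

D = ½ρv²S·CD = ½ × 0.885 × 58.3² × 19 × 0.0932 = 2660 N

D = 2660 N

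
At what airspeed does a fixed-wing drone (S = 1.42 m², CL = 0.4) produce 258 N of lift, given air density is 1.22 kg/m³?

L = ½ρv²S·CL ⇒ v = √(2L/(ρ·S·CL))
v = √(2 × 258 / (1.22 × 1.42 × 0.4)) = √744.6 = 27.3 m/s

v = 27.3 m/s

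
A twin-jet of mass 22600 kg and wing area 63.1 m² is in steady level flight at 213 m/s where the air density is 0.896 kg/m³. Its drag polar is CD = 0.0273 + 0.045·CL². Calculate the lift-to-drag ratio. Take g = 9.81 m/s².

L/D = 6.03

Weight W = mg = 22600 × 9.81 = 2.2171×10^5 N; in level flight L = W.
Dynamic pressure q = 0.5 × 0.896 × 213² = 20330 Pa.
CL = 2W/(ρv²S) = 2×2.2171×10^5/(0.896×213²×63.1) = 0.1729.
CD = 0.0273 + 0.045 × 0.1729² = 0.02864.
L/D = CL/CD = 0.1729 / 0.02864 = 6.03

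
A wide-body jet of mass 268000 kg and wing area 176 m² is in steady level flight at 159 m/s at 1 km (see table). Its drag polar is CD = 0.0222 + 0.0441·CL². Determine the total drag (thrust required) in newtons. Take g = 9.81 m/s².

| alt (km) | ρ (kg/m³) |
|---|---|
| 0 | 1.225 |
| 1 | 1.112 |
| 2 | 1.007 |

At 1 km, from the table: ρ = 1.112 kg/m³.
Weight W = mg = 268000 × 9.81 = 2.6291×10^6 N; in level flight L = W.
Dynamic pressure q = 0.5 × 1.112 × 159² = 14060 Pa.
CL = 2W/(ρv²S) = 2×2.6291×10^6/(1.112×159²×176) = 1.063.
CD = 0.0222 + 0.0441 × 1.063² = 0.07201.
D = q·S·CD = 14060 × 176 × 0.07201 = 1.781×10^5 N

D = 1.78×10^5 N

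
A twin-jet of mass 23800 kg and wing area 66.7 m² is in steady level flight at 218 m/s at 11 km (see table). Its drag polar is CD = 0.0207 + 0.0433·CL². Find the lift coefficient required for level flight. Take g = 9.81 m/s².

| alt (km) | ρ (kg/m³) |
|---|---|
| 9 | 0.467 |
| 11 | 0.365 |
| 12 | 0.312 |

At 11 km, from the table: ρ = 0.365 kg/m³.
Level flight ⇒ L = W = m·g = 23800 × 9.81 = 2.3348×10^5 N.
q = ½ρv² = ½ × 0.365 × 218² = 8673 Pa.
Required CL = L/(qS) = 2.3348×10^5/(8673·66.7) = 0.4036.

CL = 0.404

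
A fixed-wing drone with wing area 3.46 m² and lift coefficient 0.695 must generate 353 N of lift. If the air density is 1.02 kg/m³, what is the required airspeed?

L = ½ρv²S·CL ⇒ v = √(2L/(ρ·S·CL))
v = √(2 × 353 / (1.02 × 3.46 × 0.695)) = √287.8 = 17 m/s

v = 17 m/s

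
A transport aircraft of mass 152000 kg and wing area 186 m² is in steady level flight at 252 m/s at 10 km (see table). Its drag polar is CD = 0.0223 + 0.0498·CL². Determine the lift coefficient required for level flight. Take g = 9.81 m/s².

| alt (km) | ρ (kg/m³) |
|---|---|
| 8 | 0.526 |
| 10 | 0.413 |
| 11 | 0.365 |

At 10 km, from the table: ρ = 0.413 kg/m³.
In steady level flight, lift balances weight: W = mg = 152000 × 9.81 = 1.4911×10^6 N.
Dynamic pressure q = 0.5 × 0.413 × 252² = 13110 Pa.
Required CL = L/(qS) = 1.4911×10^6/(13110·186) = 0.6113.

CL = 0.611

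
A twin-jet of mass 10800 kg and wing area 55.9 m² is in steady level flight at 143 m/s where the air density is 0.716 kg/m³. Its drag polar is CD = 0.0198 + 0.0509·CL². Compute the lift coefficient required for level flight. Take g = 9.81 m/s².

Level flight ⇒ L = W = m·g = 10800 × 9.81 = 1.0595×10^5 N.
Dynamic pressure q = 0.5 × 0.716 × 143² = 7321 Pa.
CL = W/(q·S) = 1.0595×10^5 / (7321 × 55.9) = 0.2589.

CL = 0.259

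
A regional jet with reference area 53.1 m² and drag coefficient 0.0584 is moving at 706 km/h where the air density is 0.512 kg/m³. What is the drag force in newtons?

D = 30500 N

Convert speed: v = 706 km/h ÷ 3.6 = 196.1 m/s.
D = ½ρv²S·CD = ½ × 0.512 × 196.1² × 53.1 × 0.0584 = 30500 N ≈ 30.5 kN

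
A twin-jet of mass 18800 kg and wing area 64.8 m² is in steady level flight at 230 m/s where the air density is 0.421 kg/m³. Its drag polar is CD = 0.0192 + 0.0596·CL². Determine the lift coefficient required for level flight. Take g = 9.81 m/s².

Level flight ⇒ L = W = m·g = 18800 × 9.81 = 1.8443×10^5 N.
Dynamic pressure q = 0.5 × 0.421 × 230² = 11140 Pa.
CL = 2W/(ρv²S) = 2×1.8443×10^5/(0.421×230²×64.8) = 0.2556.

CL = 0.256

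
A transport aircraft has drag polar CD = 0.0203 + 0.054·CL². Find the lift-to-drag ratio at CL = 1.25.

L/D = 11.9

CD = 0.0203 + 0.054 × 1.25² = 0.1047
L/D = CL/CD = 1.25 / 0.1047 = 11.9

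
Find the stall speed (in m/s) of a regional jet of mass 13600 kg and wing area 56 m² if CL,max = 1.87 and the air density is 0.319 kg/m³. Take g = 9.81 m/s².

V_stall = 89.4 m/s

Stall occurs when L = W at CL,max. W = mg = 13600 × 9.81 = 1.334×10^5 N.
From L = ½ρV²S·CL,max = W: V_stall = √(2W/(ρSCL,max)) = √(2·1.334×10^5/(0.319·56·1.87))
V_stall = √7988 = 89.4 m/s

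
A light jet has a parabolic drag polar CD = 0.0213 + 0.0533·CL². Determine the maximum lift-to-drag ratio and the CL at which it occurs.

(L/D)max = 14.8, at CL = 0.632

For CD = CD0 + K·CL², (L/D)max occurs at CL* = √(CD0/K) and equals 1/(2√(K·CD0)).
(L/D)max = 1/(2√(0.0533 × 0.0213)) = 1/(2 × 0.03369) = 14.8
CL* = √(0.0213/0.0533) = 0.632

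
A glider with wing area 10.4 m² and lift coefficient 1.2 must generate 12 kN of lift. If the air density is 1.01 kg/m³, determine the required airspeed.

v = 43.6 m/s

L = ½ρv²S·CL ⇒ v = √(2L/(ρ·S·CL))
v = √(2 × 12000 / (1.01 × 10.4 × 1.2)) = √1904 = 43.6 m/s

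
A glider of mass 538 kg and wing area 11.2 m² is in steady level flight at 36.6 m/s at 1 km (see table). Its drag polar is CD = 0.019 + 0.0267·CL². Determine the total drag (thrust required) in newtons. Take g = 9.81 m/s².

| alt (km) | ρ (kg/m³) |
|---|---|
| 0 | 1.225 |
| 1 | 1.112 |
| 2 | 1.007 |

D = 248 N

At 1 km, from the table: ρ = 1.112 kg/m³.
In steady level flight, lift balances weight: W = mg = 538 × 9.81 = 5277.8 N.
q = ½ρv² = ½ × 1.112 × 36.6² = 744.8 Pa.
CL = W/(q·S) = 5277.8 / (744.8 × 11.2) = 0.6327.
CD = 0.019 + 0.0267 × 0.6327² = 0.02969.
D = q·S·CD = 744.8 × 11.2 × 0.02969 = 247.7 N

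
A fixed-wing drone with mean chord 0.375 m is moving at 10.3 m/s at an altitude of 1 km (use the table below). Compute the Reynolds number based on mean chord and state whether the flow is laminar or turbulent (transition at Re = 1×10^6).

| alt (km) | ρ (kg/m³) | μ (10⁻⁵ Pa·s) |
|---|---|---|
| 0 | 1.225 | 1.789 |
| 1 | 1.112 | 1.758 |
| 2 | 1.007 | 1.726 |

Re = 2.44×10^5 (laminar)

At 1 km, from the table: ρ = 1.112 kg/m³, μ = 1.758×10⁻⁵ Pa·s.
Re = ρ·v·c/μ = 1.112 × 10.3 × 0.375 / (1.758×10⁻⁵) = 2.44×10^5
Since 2.44×10^5 < 1×10^6, the flow is laminar.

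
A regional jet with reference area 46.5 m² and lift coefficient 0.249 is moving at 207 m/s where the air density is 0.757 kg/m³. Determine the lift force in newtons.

L = ½ρv²S·CL = ½ × 0.757 × 207² × 46.5 × 0.249 = 1.88×10^5 N ≈ 188 kN

L = 1.88×10^5 N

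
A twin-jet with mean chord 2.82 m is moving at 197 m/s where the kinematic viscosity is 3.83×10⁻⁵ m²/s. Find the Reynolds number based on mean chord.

Re = v·c/ν = 197 × 2.82 / (3.83×10⁻⁵) = 1.45×10^7

Re = 1.45×10^7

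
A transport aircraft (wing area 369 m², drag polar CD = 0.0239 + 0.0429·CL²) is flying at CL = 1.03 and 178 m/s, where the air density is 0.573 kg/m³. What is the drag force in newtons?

CD = 0.0239 + 0.0429 × 1.03² = 0.06941
D = ½ρv²S·CD = ½ × 0.573 × 178² × 369 × 0.06941 = 2.33×10^5 N

D = 2.33×10^5 N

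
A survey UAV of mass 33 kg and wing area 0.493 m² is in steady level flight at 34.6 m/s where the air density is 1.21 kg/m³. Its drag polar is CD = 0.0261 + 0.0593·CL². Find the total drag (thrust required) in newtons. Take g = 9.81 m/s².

Level flight ⇒ L = W = m·g = 33 × 9.81 = 323.73 N.
q = ½ρv² = ½ × 1.21 × 34.6² = 724.3 Pa.
CL = W/(q·S) = 323.73 / (724.3 × 0.493) = 0.9066.
CD = 0.0261 + 0.0593 × 0.9066² = 0.07484.
D = q·S·CD = 724.3 × 0.493 × 0.07484 = 26.72 N

D = 26.7 N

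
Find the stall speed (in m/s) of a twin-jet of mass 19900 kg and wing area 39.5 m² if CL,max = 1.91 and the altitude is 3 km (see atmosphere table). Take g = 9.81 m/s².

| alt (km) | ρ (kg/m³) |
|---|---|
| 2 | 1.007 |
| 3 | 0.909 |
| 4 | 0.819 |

V_stall = 75.5 m/s

At 3 km, from the table: ρ = 0.909 kg/m³.
Stall occurs when L = W at CL,max. W = mg = 19900 × 9.81 = 1.952×10^5 N.
From L = ½ρV²S·CL,max = W: V_stall = √(2W/(ρSCL,max)) = √(2·1.952×10^5/(0.909·39.5·1.91))
V_stall = √5693 = 75.5 m/s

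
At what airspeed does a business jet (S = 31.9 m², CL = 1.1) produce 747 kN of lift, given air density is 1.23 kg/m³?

v = 186 m/s

L = ½ρv²S·CL ⇒ v = √(2L/(ρ·S·CL))
v = √(2 × 7.47×10^5 / (1.23 × 31.9 × 1.1)) = √34610 = 186 m/s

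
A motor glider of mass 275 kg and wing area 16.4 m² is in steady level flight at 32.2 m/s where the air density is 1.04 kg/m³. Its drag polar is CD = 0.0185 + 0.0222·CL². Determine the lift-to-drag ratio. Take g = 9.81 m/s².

L/D = 14.8

Level flight ⇒ L = W = m·g = 275 × 9.81 = 2697.8 N.
Dynamic pressure q = 0.5 × 1.04 × 32.2² = 539.2 Pa.
CL = 2W/(ρv²S) = 2×2697.8/(1.04×32.2²×16.4) = 0.3051.
CD = 0.0185 + 0.0222 × 0.3051² = 0.02057.
L/D = CL/CD = 0.3051 / 0.02057 = 14.8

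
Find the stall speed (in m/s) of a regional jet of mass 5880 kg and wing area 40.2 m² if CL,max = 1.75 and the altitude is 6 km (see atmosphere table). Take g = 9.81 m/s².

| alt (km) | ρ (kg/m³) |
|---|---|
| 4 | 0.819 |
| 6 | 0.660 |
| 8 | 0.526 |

V_stall = 49.8 m/s

At 6 km, from the table: ρ = 0.660 kg/m³.
Weight W = mg = 5880 × 9.81 = 57680 N.
V_stall = √(2W/(ρ·S·CL,max)) = √(2 × 57680 / (0.66 × 40.2 × 1.75))
V_stall = √2485 = 49.8 m/s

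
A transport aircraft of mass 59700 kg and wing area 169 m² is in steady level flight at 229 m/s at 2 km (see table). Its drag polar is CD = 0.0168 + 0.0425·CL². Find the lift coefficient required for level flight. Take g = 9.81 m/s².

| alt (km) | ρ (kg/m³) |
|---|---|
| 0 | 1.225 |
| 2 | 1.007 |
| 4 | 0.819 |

At 2 km, from the table: ρ = 1.007 kg/m³.
Weight W = mg = 59700 × 9.81 = 5.8566×10^5 N; in level flight L = W.
q = ½ρv² = ½ × 1.007 × 229² = 26400 Pa.
CL = W/(q·S) = 5.8566×10^5 / (26400 × 169) = 0.1312.

CL = 0.131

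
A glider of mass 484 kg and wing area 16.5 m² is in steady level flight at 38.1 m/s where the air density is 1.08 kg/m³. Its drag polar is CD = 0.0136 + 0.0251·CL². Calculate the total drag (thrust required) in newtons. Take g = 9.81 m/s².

D = 220 N

In steady level flight, lift balances weight: W = mg = 484 × 9.81 = 4748 N.
q = ½ρv² = ½ × 1.08 × 38.1² = 783.9 Pa.
Required CL = L/(qS) = 4748/(783.9·16.5) = 0.3671.
CD = 0.0136 + 0.0251 × 0.3671² = 0.01698.
D = q·S·CD = 783.9 × 16.5 × 0.01698 = 219.6 N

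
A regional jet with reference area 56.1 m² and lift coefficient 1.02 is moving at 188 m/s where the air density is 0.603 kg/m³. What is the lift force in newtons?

L = ½ρv²S·CL = ½ × 0.603 × 188² × 56.1 × 1.02 = 6.1×10^5 N ≈ 610 kN

L = 6.1×10^5 N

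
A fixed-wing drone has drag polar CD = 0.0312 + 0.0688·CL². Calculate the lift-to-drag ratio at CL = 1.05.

L/D = 9.81

CD = 0.0312 + 0.0688 × 1.05² = 0.1071
L/D = CL/CD = 1.05 / 0.1071 = 9.81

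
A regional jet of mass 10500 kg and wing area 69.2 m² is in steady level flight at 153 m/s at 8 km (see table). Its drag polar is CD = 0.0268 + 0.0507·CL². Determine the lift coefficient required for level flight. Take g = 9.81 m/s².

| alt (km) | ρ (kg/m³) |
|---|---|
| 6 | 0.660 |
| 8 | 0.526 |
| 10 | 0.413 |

CL = 0.242

At 8 km, from the table: ρ = 0.526 kg/m³.
Weight W = mg = 10500 × 9.81 = 1.03×10^5 N; in level flight L = W.
q = ½ρv² = ½ × 0.526 × 153² = 6157 Pa.
Required CL = L/(qS) = 1.03×10^5/(6157·69.2) = 0.2418.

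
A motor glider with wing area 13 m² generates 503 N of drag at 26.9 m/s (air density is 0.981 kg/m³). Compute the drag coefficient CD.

From D = ½ρv²S·CD, rearranging gives CD = 2D/(ρv²S).
CD = 2 × 503 / (0.981 × 26.9² × 13) = 0.109

CD = 0.109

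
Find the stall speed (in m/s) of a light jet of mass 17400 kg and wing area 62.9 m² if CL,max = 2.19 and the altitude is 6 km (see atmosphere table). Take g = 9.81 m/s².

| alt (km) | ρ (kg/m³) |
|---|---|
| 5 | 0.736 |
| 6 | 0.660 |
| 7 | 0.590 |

At 6 km, from the table: ρ = 0.660 kg/m³.
Stall occurs when L = W at CL,max. W = mg = 17400 × 9.81 = 1.707×10^5 N.
V_stall = √(2W/(ρ·S·CL,max)) = √(2 × 1.707×10^5 / (0.66 × 62.9 × 2.19))
V_stall = √3755 = 61.3 m/s

V_stall = 61.3 m/s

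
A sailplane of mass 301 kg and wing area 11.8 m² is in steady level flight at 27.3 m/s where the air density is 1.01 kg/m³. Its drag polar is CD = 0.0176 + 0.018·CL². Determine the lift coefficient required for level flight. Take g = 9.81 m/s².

CL = 0.665

Weight W = mg = 301 × 9.81 = 2952.8 N; in level flight L = W.
Dynamic pressure q = 0.5 × 1.01 × 27.3² = 376.4 Pa.
CL = 2W/(ρv²S) = 2×2952.8/(1.01×27.3²×11.8) = 0.6649.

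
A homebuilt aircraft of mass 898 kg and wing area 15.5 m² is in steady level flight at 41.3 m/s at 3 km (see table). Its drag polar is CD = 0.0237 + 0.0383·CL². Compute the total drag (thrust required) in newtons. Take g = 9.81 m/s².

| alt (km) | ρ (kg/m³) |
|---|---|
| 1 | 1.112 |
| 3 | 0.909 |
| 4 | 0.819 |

At 3 km, from the table: ρ = 0.909 kg/m³.
In steady level flight, lift balances weight: W = mg = 898 × 9.81 = 8809.4 N.
Dynamic pressure q = 0.5 × 0.909 × 41.3² = 775.2 Pa.
Required CL = L/(qS) = 8809.4/(775.2·15.5) = 0.7331.
CD = 0.0237 + 0.0383 × 0.7331² = 0.04429.
D = q·S·CD = 775.2 × 15.5 × 0.04429 = 532.1 N

D = 532 N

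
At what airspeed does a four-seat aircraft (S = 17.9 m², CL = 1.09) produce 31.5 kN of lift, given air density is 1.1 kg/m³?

L = ½ρv²S·CL ⇒ v = √(2L/(ρ·S·CL))
v = √(2 × 31500 / (1.1 × 17.9 × 1.09)) = √2935 = 54.2 m/s

v = 54.2 m/s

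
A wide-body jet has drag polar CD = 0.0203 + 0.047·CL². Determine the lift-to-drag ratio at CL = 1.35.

CD = 0.0203 + 0.047 × 1.35² = 0.106
L/D = CL/CD = 1.35 / 0.106 = 12.7

L/D = 12.7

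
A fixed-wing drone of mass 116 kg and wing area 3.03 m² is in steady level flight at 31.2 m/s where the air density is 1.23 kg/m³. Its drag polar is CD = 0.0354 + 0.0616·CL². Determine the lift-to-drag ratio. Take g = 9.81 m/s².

Level flight ⇒ L = W = m·g = 116 × 9.81 = 1138 N.
Dynamic pressure q = 0.5 × 1.23 × 31.2² = 598.7 Pa.
CL = 2W/(ρv²S) = 2×1138/(1.23×31.2²×3.03) = 0.6273.
CD = 0.0354 + 0.0616 × 0.6273² = 0.05964.
L/D = CL/CD = 0.6273 / 0.05964 = 10.5

L/D = 10.5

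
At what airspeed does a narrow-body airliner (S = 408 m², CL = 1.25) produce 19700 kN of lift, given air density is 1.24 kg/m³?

v = 250 m/s

L = ½ρv²S·CL ⇒ v = √(2L/(ρ·S·CL))
v = √(2 × 1.97×10^7 / (1.24 × 408 × 1.25)) = √62300 = 250 m/s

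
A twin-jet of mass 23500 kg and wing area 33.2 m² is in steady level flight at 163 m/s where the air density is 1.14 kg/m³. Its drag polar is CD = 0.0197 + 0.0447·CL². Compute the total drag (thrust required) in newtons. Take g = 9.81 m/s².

Weight W = mg = 23500 × 9.81 = 2.3054×10^5 N; in level flight L = W.
q = ½ρv² = ½ × 1.14 × 163² = 15140 Pa.
Required CL = L/(qS) = 2.3054×10^5/(15140·33.2) = 0.4585.
CD = 0.0197 + 0.0447 × 0.4585² = 0.0291.
D = q·S·CD = 15140 × 33.2 × 0.0291 = 14630 N

D = 14600 N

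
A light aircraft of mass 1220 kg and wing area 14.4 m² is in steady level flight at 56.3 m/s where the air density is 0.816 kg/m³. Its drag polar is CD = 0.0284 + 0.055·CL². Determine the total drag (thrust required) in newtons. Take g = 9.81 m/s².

Weight W = mg = 1220 × 9.81 = 11968 N; in level flight L = W.
Dynamic pressure q = 0.5 × 0.816 × 56.3² = 1293 Pa.
CL = 2W/(ρv²S) = 2×11968/(0.816×56.3²×14.4) = 0.6427.
CD = 0.0284 + 0.055 × 0.6427² = 0.05112.
D = q·S·CD = 1293 × 14.4 × 0.05112 = 951.9 N

D = 952 N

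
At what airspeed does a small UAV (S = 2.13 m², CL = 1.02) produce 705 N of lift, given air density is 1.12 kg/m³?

v = 24.1 m/s

L = ½ρv²S·CL ⇒ v = √(2L/(ρ·S·CL))
v = √(2 × 705 / (1.12 × 2.13 × 1.02)) = √579.5 = 24.1 m/s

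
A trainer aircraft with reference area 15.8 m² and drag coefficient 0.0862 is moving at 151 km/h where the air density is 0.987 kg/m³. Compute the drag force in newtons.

Convert speed: v = 151 km/h ÷ 3.6 = 41.94 m/s.
Dynamic pressure q = ½ρv² = ½ × 0.987 × 41.94² = 868.2 Pa.
D = q·S·CD = 868.2 × 15.8 × 0.0862 = 1180 N

D = 1180 N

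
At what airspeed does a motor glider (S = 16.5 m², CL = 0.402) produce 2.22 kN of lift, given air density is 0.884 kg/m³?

v = 27.5 m/s

L = ½ρv²S·CL ⇒ v = √(2L/(ρ·S·CL))
v = √(2 × 2220 / (0.884 × 16.5 × 0.402)) = √757.2 = 27.5 m/s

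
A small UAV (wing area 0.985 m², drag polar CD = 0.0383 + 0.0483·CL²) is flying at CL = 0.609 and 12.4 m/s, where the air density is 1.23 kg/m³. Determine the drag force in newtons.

D = 5.24 N

CD = 0.0383 + 0.0483 × 0.609² = 0.05621
D = ½ρv²S·CD = ½ × 1.23 × 12.4² × 0.985 × 0.05621 = 5.24 N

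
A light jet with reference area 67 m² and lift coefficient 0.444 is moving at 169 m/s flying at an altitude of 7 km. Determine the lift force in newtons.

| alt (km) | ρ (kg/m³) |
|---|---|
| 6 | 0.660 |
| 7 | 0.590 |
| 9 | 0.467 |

L = 2.51×10^5 N

At 7 km, from the table: ρ = 0.590 kg/m³.
L = ½ρv²S·CL = ½ × 0.59 × 169² × 67 × 0.444 = 2.51×10^5 N ≈ 251 kN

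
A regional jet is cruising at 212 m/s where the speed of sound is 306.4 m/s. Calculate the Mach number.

M = 0.692

M = v/a = 212 / 306.4 = 0.692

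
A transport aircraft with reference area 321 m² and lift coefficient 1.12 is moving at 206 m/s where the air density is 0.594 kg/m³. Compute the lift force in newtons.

L = 4.53×10^6 N

L = ½ρv²S·CL = ½ × 0.594 × 206² × 321 × 1.12 = 4.53×10^6 N ≈ 4530 kN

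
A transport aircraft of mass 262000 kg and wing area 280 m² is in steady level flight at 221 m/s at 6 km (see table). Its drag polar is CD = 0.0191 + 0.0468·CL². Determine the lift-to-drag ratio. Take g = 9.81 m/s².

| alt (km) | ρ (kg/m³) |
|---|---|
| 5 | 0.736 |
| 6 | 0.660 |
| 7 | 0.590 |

At 6 km, from the table: ρ = 0.660 kg/m³.
Weight W = mg = 262000 × 9.81 = 2.5702×10^6 N; in level flight L = W.
Dynamic pressure q = 0.5 × 0.66 × 221² = 16120 Pa.
CL = 2W/(ρv²S) = 2×2.5702×10^6/(0.66×221²×280) = 0.5695.
CD = 0.0191 + 0.0468 × 0.5695² = 0.03428.
L/D = CL/CD = 0.5695 / 0.03428 = 16.6

L/D = 16.6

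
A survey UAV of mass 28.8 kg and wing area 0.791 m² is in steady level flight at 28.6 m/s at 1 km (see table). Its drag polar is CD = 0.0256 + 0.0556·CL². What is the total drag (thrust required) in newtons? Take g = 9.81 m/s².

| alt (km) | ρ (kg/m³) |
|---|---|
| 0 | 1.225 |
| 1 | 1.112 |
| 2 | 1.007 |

D = 21.5 N

At 1 km, from the table: ρ = 1.112 kg/m³.
Weight W = mg = 28.8 × 9.81 = 282.53 N; in level flight L = W.
Dynamic pressure q = 0.5 × 1.112 × 28.6² = 454.8 Pa.
CL = W/(q·S) = 282.53 / (454.8 × 0.791) = 0.7854.
CD = 0.0256 + 0.0556 × 0.7854² = 0.0599.
D = q·S·CD = 454.8 × 0.791 × 0.0599 = 21.55 N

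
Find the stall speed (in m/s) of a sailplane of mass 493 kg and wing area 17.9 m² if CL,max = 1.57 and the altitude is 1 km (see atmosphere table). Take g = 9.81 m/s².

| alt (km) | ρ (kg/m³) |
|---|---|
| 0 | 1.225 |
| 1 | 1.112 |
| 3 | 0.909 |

At 1 km, from the table: ρ = 1.112 kg/m³.
At stall, lift equals weight: L = W = m·g = 493 × 9.81 = 4836 N.
V_stall = √(2W/(ρ·S·CL,max)) = √(2 × 4836 / (1.112 × 17.9 × 1.57))
V_stall = √309.5 = 17.6 m/s

V_stall = 17.6 m/s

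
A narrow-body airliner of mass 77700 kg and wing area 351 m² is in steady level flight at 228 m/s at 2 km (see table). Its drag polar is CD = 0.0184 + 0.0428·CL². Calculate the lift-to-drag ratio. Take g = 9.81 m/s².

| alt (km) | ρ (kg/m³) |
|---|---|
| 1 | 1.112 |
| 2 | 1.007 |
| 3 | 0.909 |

L/D = 4.44

At 2 km, from the table: ρ = 1.007 kg/m³.
In steady level flight, lift balances weight: W = mg = 77700 × 9.81 = 7.6224×10^5 N.
Dynamic pressure q = 0.5 × 1.007 × 228² = 26170 Pa.
Required CL = L/(qS) = 7.6224×10^5/(26170·351) = 0.08297.
CD = 0.0184 + 0.0428 × 0.08297² = 0.01869.
L/D = CL/CD = 0.08297 / 0.01869 = 4.44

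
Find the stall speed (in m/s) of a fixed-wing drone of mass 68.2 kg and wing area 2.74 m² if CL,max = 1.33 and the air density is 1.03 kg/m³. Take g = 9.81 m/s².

At stall, lift equals weight: L = W = m·g = 68.2 × 9.81 = 669 N.
From L = ½ρV²S·CL,max = W: V_stall = √(2W/(ρSCL,max)) = √(2·669/(1.03·2.74·1.33))
V_stall = √356.5 = 18.9 m/s

V_stall = 18.9 m/s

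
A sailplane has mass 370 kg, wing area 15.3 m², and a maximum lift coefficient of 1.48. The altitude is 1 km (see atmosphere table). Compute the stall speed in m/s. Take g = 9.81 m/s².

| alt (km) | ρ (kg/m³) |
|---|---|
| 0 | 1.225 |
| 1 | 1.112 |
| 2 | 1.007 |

V_stall = 17 m/s

At 1 km, from the table: ρ = 1.112 kg/m³.
Stall occurs when L = W at CL,max. W = mg = 370 × 9.81 = 3630 N.
From L = ½ρV²S·CL,max = W: V_stall = √(2W/(ρSCL,max)) = √(2·3630/(1.112·15.3·1.48))
V_stall = √288.3 = 17 m/s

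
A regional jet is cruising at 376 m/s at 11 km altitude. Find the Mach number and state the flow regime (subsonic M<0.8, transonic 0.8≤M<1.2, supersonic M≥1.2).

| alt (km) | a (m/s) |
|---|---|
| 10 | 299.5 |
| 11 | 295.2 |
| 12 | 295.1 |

At 11 km, from the table: a = 295.2 m/s.
M = v/a = 376 / 295.2 = 1.27
M = 1.27 → supersonic.

M = 1.27 (supersonic)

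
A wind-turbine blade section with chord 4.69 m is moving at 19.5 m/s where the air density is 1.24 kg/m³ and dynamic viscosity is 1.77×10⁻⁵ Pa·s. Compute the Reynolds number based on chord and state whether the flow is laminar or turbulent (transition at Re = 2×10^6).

Re = ρ·v·c/μ = 1.24 × 19.5 × 4.69 / (1.77×10⁻⁵) = 6.41×10^6
Since 6.41×10^6 > 2×10^6, the flow is turbulent.

Re = 6.41×10^6 (turbulent)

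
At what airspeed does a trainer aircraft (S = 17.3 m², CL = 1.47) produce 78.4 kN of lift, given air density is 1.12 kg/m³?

v = 74.2 m/s

L = ½ρv²S·CL ⇒ v = √(2L/(ρ·S·CL))
v = √(2 × 78400 / (1.12 × 17.3 × 1.47)) = √5505 = 74.2 m/s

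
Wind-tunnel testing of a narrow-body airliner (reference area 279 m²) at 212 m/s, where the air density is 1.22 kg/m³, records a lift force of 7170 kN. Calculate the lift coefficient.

CL = 0.937

From L = ½ρv²S·CL, rearranging gives CL = 2L/(ρv²S).
CL = 2 × 7.17×10^6 / (1.22 × 212² × 279) = 0.937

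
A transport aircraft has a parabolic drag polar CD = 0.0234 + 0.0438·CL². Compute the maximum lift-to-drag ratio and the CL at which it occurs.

For CD = CD0 + K·CL², (L/D)max occurs at CL* = √(CD0/K) and equals 1/(2√(K·CD0)).
(L/D)max = 1/(2√(0.0438 × 0.0234)) = 1/(2 × 0.03201) = 15.6
CL* = √(0.0234/0.0438) = 0.731

(L/D)max = 15.6, at CL = 0.731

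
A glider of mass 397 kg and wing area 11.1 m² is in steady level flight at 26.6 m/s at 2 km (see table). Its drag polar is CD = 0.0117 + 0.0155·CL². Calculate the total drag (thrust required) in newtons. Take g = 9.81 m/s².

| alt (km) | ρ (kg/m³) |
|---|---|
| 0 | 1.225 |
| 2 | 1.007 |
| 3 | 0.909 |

D = 106 N

At 2 km, from the table: ρ = 1.007 kg/m³.
Level flight ⇒ L = W = m·g = 397 × 9.81 = 3894.6 N.
q = ½ρv² = ½ × 1.007 × 26.6² = 356.3 Pa.
CL = 2W/(ρv²S) = 2×3894.6/(1.007×26.6²×11.1) = 0.9849.
CD = 0.0117 + 0.0155 × 0.9849² = 0.02673.
D = q·S·CD = 356.3 × 11.1 × 0.02673 = 105.7 N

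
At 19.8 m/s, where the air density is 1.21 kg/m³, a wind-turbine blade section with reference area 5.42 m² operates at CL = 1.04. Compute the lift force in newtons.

L = 1340 N

Dynamic pressure q = ½ρv² = ½ × 1.21 × 19.8² = 237.2 Pa.
L = q·S·CL = 237.2 × 5.42 × 1.04 = 1340 N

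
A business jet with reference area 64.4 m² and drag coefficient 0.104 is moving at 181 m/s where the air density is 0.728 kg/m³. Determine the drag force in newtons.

D = 79900 N

Dynamic pressure q = ½ρv² = ½ × 0.728 × 181² = 11930 Pa.
D = q·S·CD = 11930 × 64.4 × 0.104 = 79900 N ≈ 79.9 kN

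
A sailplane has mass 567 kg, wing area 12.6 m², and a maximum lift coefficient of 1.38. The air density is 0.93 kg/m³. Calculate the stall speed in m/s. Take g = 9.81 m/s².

Weight W = mg = 567 × 9.81 = 5562 N.
V_stall = √(2W/(ρ·S·CL,max)) = √(2 × 5562 / (0.93 × 12.6 × 1.38))
V_stall = √687.9 = 26.2 m/s

V_stall = 26.2 m/s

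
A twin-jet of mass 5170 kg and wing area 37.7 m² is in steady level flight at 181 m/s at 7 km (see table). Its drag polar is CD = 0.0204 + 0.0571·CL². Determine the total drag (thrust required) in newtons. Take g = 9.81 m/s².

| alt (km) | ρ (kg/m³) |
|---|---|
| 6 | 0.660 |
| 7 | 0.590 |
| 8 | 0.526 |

D = 7840 N

At 7 km, from the table: ρ = 0.590 kg/m³.
Weight W = mg = 5170 × 9.81 = 50718 N; in level flight L = W.
q = ½ρv² = ½ × 0.59 × 181² = 9664 Pa.
CL = W/(q·S) = 50718 / (9664 × 37.7) = 0.1392.
CD = 0.0204 + 0.0571 × 0.1392² = 0.02151.
D = q·S·CD = 9664 × 37.7 × 0.02151 = 7836 N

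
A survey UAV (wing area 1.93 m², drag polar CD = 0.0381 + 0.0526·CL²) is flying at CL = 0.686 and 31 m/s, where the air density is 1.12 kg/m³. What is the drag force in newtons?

CD = 0.0381 + 0.0526 × 0.686² = 0.06285
D = ½ρv²S·CD = ½ × 1.12 × 31² × 1.93 × 0.06285 = 65.3 N

D = 65.3 N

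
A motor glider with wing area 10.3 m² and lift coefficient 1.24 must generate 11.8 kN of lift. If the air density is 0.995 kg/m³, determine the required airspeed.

v = 43.1 m/s

L = ½ρv²S·CL ⇒ v = √(2L/(ρ·S·CL))
v = √(2 × 11800 / (0.995 × 10.3 × 1.24)) = √1857 = 43.1 m/s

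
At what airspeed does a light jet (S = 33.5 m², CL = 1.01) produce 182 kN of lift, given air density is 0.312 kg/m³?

L = ½ρv²S·CL ⇒ v = √(2L/(ρ·S·CL))
v = √(2 × 1.82×10^5 / (0.312 × 33.5 × 1.01)) = √34480 = 186 m/s

v = 186 m/s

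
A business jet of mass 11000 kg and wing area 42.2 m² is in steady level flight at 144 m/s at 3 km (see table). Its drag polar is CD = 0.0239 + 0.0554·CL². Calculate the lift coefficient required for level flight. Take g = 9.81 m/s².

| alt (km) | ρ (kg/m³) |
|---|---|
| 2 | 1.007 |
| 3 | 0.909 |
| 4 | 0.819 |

CL = 0.271

At 3 km, from the table: ρ = 0.909 kg/m³.
Level flight ⇒ L = W = m·g = 11000 × 9.81 = 1.0791×10^5 N.
q = ½ρv² = ½ × 0.909 × 144² = 9425 Pa.
CL = 2W/(ρv²S) = 2×1.0791×10^5/(0.909×144²×42.2) = 0.2713.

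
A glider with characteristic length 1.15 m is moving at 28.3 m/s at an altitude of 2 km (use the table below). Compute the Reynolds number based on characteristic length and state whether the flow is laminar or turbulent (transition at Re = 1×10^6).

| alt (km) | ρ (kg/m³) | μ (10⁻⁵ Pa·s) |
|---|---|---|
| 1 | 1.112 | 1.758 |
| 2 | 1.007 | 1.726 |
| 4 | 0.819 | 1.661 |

At 2 km, from the table: ρ = 1.007 kg/m³, μ = 1.726×10⁻⁵ Pa·s.
Re = ρ·v·c/μ = 1.007 × 28.3 × 1.15 / (1.726×10⁻⁵) = 1.9×10^6
Since 1.9×10^6 > 1×10^6, the flow is turbulent.

Re = 1.9×10^6 (turbulent)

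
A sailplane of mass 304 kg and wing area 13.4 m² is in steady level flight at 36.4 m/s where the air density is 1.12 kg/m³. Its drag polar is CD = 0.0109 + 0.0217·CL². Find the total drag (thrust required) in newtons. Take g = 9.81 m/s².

Weight W = mg = 304 × 9.81 = 2982.2 N; in level flight L = W.
q = ½ρv² = ½ × 1.12 × 36.4² = 742 Pa.
CL = W/(q·S) = 2982.2 / (742 × 13.4) = 0.2999.
CD = 0.0109 + 0.0217 × 0.2999² = 0.01285.
D = q·S·CD = 742 × 13.4 × 0.01285 = 127.8 N

D = 128 N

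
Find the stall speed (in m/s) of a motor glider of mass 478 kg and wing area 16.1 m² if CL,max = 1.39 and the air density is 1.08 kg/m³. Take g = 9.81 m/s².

Stall occurs when L = W at CL,max. W = mg = 478 × 9.81 = 4689 N.
V_stall = √(2W/(ρ·S·CL,max)) = √(2 × 4689 / (1.08 × 16.1 × 1.39))
V_stall = √388 = 19.7 m/s

V_stall = 19.7 m/s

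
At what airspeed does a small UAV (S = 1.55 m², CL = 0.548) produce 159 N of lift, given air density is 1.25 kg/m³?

L = ½ρv²S·CL ⇒ v = √(2L/(ρ·S·CL))
v = √(2 × 159 / (1.25 × 1.55 × 0.548)) = √299.5 = 17.3 m/s

v = 17.3 m/s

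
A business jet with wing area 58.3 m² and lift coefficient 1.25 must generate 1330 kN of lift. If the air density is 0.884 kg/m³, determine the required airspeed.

v = 203 m/s

L = ½ρv²S·CL ⇒ v = √(2L/(ρ·S·CL))
v = √(2 × 1.33×10^6 / (0.884 × 58.3 × 1.25)) = √41290 = 203 m/s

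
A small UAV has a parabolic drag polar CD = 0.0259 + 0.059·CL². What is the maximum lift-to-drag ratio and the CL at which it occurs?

(L/D)max = 12.8, at CL = 0.663

For CD = CD0 + K·CL², (L/D)max occurs at CL* = √(CD0/K) and equals 1/(2√(K·CD0)).
(L/D)max = 1/(2√(0.059 × 0.0259)) = 1/(2 × 0.03909) = 12.8
CL* = √(0.0259/0.059) = 0.663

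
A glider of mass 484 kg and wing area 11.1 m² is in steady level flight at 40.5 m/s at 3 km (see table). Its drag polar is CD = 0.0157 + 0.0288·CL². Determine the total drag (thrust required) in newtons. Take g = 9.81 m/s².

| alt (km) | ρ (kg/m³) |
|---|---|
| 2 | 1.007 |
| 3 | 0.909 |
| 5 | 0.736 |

At 3 km, from the table: ρ = 0.909 kg/m³.
Weight W = mg = 484 × 9.81 = 4748 N; in level flight L = W.
q = ½ρv² = ½ × 0.909 × 40.5² = 745.5 Pa.
CL = 2W/(ρv²S) = 2×4748/(0.909×40.5²×11.1) = 0.5738.
CD = 0.0157 + 0.0288 × 0.5738² = 0.02518.
D = q·S·CD = 745.5 × 11.1 × 0.02518 = 208.4 N

D = 208 N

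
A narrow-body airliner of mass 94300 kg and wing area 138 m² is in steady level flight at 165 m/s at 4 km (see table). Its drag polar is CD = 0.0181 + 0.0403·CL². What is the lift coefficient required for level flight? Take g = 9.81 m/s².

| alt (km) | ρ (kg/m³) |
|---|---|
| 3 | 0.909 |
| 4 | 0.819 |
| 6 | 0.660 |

CL = 0.601

At 4 km, from the table: ρ = 0.819 kg/m³.
In steady level flight, lift balances weight: W = mg = 94300 × 9.81 = 9.2508×10^5 N.
Dynamic pressure q = 0.5 × 0.819 × 165² = 11150 Pa.
Required CL = L/(qS) = 9.2508×10^5/(11150·138) = 0.6013.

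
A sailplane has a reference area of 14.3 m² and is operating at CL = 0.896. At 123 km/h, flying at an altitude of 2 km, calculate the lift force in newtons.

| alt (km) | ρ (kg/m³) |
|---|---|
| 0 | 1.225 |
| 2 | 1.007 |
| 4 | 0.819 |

At 2 km, from the table: ρ = 1.007 kg/m³.
Convert speed: v = 123 km/h ÷ 3.6 = 34.17 m/s.
Dynamic pressure q = ½ρv² = ½ × 1.007 × 34.17² = 587.8 Pa.
L = q·S·CL = 587.8 × 14.3 × 0.896 = 7530 N ≈ 7.53 kN

L = 7530 N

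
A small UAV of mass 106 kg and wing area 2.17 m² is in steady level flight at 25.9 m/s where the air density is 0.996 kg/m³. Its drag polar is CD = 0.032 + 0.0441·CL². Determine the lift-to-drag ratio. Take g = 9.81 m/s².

L/D = 11.7

Weight W = mg = 106 × 9.81 = 1039.9 N; in level flight L = W.
Dynamic pressure q = 0.5 × 0.996 × 25.9² = 334.1 Pa.
CL = 2W/(ρv²S) = 2×1039.9/(0.996×25.9²×2.17) = 1.434.
CD = 0.032 + 0.0441 × 1.434² = 0.1227.
L/D = CL/CD = 1.434 / 0.1227 = 11.7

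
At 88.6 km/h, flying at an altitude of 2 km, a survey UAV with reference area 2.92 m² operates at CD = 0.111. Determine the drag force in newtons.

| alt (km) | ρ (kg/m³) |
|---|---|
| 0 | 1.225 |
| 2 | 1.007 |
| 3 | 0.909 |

At 2 km, from the table: ρ = 1.007 kg/m³.
Convert speed: v = 88.6 km/h ÷ 3.6 = 24.61 m/s.
D = ½ρv²S·CD = ½ × 1.007 × 24.61² × 2.92 × 0.111 = 98.8 N

D = 98.8 N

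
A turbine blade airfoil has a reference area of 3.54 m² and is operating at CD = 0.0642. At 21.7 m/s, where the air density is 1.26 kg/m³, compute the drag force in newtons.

D = 67.4 N

Dynamic pressure q = ½ρv² = ½ × 1.26 × 21.7² = 296.7 Pa.
D = q·S·CD = 296.7 × 3.54 × 0.0642 = 67.4 N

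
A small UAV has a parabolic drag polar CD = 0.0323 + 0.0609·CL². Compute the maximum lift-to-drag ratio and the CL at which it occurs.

(L/D)max = 11.3, at CL = 0.728

For CD = CD0 + K·CL², (L/D)max occurs at CL* = √(CD0/K) and equals 1/(2√(K·CD0)).
(L/D)max = 1/(2√(0.0609 × 0.0323)) = 1/(2 × 0.04435) = 11.3
CL* = √(0.0323/0.0609) = 0.728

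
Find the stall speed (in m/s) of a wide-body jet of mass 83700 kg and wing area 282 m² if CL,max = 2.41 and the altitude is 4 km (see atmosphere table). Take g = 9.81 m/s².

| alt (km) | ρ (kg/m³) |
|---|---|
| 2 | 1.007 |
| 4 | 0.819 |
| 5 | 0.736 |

V_stall = 54.3 m/s

At 4 km, from the table: ρ = 0.819 kg/m³.
Stall occurs when L = W at CL,max. W = mg = 83700 × 9.81 = 8.211×10^5 N.
V_stall = √(2W/(ρ·S·CL,max)) = √(2 × 8.211×10^5 / (0.819 × 282 × 2.41))
V_stall = √2950 = 54.3 m/s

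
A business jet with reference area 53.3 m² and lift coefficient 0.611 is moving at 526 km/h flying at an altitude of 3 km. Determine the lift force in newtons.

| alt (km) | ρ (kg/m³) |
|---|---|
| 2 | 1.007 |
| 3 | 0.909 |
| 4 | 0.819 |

At 3 km, from the table: ρ = 0.909 kg/m³.
Convert speed: v = 526 km/h ÷ 3.6 = 146.1 m/s.
Dynamic pressure q = ½ρv² = ½ × 0.909 × 146.1² = 9703 Pa.
L = q·S·CL = 9703 × 53.3 × 0.611 = 3.16×10^5 N ≈ 316 kN

L = 3.16×10^5 N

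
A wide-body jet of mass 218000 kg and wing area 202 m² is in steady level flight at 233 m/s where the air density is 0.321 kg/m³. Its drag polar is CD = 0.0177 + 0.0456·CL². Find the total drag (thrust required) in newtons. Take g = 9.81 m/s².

Weight W = mg = 218000 × 9.81 = 2.1386×10^6 N; in level flight L = W.
Dynamic pressure q = 0.5 × 0.321 × 233² = 8713 Pa.
CL = 2W/(ρv²S) = 2×2.1386×10^6/(0.321×233²×202) = 1.215.
CD = 0.0177 + 0.0456 × 1.215² = 0.08502.
D = q·S·CD = 8713 × 202 × 0.08502 = 1.496×10^5 N

D = 1.5×10^5 N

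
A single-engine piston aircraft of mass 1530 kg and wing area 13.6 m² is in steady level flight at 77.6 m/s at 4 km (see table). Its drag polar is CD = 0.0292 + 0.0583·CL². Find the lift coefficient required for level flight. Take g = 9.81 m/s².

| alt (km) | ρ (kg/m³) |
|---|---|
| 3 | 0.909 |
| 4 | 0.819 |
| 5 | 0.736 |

At 4 km, from the table: ρ = 0.819 kg/m³.
Level flight ⇒ L = W = m·g = 1530 × 9.81 = 15009 N.
q = ½ρv² = ½ × 0.819 × 77.6² = 2466 Pa.
Required CL = L/(qS) = 15009/(2466·13.6) = 0.4476.

CL = 0.448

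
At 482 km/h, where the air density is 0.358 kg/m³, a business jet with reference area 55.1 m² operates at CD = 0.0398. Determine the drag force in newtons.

D = 7040 N

Convert speed: v = 482 km/h ÷ 3.6 = 133.9 m/s.
Dynamic pressure q = ½ρv² = ½ × 0.358 × 133.9² = 3209 Pa.
D = q·S·CD = 3209 × 55.1 × 0.0398 = 7040 N ≈ 7.04 kN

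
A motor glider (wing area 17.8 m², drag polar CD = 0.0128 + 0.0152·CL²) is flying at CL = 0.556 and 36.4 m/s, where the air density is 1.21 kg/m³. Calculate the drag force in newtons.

D = 250 N

CD = 0.0128 + 0.0152 × 0.556² = 0.0175
D = ½ρv²S·CD = ½ × 1.21 × 36.4² × 17.8 × 0.0175 = 250 N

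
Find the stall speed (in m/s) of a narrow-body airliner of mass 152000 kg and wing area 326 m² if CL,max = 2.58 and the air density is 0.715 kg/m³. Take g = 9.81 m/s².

V_stall = 70.4 m/s

At stall, lift equals weight: L = W = m·g = 152000 × 9.81 = 1.491×10^6 N.
From L = ½ρV²S·CL,max = W: V_stall = √(2W/(ρSCL,max)) = √(2·1.491×10^6/(0.715·326·2.58))
V_stall = √4959 = 70.4 m/s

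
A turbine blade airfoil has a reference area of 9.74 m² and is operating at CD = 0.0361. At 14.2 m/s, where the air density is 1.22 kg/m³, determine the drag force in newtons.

D = 43.2 N

Dynamic pressure q = ½ρv² = ½ × 1.22 × 14.2² = 123 Pa.
D = q·S·CD = 123 × 9.74 × 0.0361 = 43.2 N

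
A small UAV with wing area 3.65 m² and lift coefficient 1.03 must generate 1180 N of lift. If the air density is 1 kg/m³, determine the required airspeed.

v = 25.1 m/s

L = ½ρv²S·CL ⇒ v = √(2L/(ρ·S·CL))
v = √(2 × 1180 / (1 × 3.65 × 1.03)) = √627.7 = 25.1 m/s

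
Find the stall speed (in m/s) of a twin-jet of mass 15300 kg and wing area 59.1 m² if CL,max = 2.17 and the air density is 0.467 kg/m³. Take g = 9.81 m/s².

V_stall = 70.8 m/s

At stall, lift equals weight: L = W = m·g = 15300 × 9.81 = 1.501×10^5 N.
V_stall = √(2W/(ρ·S·CL,max)) = √(2 × 1.501×10^5 / (0.467 × 59.1 × 2.17))
V_stall = √5012 = 70.8 m/s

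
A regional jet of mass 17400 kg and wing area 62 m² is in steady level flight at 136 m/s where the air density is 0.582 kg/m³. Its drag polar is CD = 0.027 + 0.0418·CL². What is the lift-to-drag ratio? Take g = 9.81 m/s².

L/D = 13.5

Level flight ⇒ L = W = m·g = 17400 × 9.81 = 1.7069×10^5 N.
q = ½ρv² = ½ × 0.582 × 136² = 5382 Pa.
CL = W/(q·S) = 1.7069×10^5 / (5382 × 62) = 0.5115.
CD = 0.027 + 0.0418 × 0.5115² = 0.03794.
L/D = CL/CD = 0.5115 / 0.03794 = 13.5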